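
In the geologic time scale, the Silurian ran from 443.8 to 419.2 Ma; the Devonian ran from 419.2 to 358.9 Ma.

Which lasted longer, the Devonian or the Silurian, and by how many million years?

Devonian, by 35.7 million years

Devonian: 419.2 − 358.9 = 60.3 Myr.
Silurian: 443.8 − 419.2 = 24.6 Myr.
Difference: 60.3 − 24.6 = 35.7 Myr, so the Devonian was longer.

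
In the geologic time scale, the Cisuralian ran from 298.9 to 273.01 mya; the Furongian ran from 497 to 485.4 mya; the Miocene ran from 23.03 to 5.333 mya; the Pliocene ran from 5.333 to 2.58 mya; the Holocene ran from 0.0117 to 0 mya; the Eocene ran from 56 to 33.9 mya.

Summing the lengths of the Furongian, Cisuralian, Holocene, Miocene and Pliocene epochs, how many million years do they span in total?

57.9517 million years

Duration is start − end for each: (497 − 485.4) + (298.9 − 273.01) + (0.0117 − 0) + (23.03 − 5.333) + (5.333 − 2.58).
That is 11.6 + 25.89 + 0.0117 + 17.697 + 2.753, which totals 57.9517 million years.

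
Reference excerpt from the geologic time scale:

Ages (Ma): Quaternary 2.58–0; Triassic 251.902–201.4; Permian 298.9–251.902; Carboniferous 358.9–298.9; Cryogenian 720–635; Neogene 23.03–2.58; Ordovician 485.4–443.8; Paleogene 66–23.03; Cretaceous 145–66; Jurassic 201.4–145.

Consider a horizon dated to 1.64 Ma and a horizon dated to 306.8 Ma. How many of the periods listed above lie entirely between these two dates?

6

306.8 Ma sits inside the Carboniferous (358.9–298.9) and 1.64 Ma inside the Quaternary (2.58–0); neither of those is wholly between the two dates.
The listed periods lying completely between them are Permian, Triassic, Jurassic, Cretaceous, Paleogene, Neogene — 6 in all.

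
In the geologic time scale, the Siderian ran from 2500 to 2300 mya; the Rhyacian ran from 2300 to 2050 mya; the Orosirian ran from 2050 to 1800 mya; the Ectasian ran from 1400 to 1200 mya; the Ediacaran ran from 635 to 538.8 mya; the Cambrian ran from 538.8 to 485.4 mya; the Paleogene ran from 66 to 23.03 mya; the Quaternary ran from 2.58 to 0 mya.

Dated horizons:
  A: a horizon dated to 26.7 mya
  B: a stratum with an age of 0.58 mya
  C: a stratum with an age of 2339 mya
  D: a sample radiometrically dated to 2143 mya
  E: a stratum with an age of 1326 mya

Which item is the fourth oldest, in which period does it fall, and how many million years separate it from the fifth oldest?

Sorted oldest-first by Ma: C (2339), D (2143), E (1326), A (26.7), B (0.58).
The fourth oldest is A at 26.7 Ma, which lies in 66–23.03 Ma: the Paleogene.
The fifth oldest is B at 0.58 Ma; separation = |26.7 − 0.58| = 26.12 Myr.

A, in the Paleogene; 26.12 million years to B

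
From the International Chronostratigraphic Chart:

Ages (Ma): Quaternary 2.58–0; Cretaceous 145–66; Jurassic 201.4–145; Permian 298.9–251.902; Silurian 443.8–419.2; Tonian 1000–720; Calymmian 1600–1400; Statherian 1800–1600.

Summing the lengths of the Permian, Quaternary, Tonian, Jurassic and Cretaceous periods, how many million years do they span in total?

464.978 million years

Each duration: Permian = 46.998; Quaternary = 2.58; Tonian = 280; Jurassic = 56.4; Cretaceous = 79.
Sum: 46.998 + 2.58 + 280 + 56.4 + 79 = 464.978 Myr.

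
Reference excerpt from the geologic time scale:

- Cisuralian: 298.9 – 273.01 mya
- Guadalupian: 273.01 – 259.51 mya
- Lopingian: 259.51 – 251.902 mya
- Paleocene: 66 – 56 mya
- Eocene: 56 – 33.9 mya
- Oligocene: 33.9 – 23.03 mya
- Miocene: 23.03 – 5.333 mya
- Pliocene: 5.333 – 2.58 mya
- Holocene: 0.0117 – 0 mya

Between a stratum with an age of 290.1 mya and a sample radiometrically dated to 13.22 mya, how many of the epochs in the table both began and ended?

5

The older date is 290.1 Ma and the younger is 13.22 Ma.
Epochs with start < 290.1 and end > 13.22 Ma: Guadalupian (273.01–259.51), Lopingian (259.51–251.902), Paleocene (66–56), Eocene (56–33.9), Oligocene (33.9–23.03).
That is 5 complete epochs.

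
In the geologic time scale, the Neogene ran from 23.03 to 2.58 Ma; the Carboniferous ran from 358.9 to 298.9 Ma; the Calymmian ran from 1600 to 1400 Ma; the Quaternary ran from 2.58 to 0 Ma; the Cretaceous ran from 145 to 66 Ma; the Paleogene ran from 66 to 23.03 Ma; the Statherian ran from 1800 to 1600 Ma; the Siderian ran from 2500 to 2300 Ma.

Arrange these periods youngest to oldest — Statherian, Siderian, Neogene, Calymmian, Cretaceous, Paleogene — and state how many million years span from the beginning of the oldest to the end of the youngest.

From the excerpt: Statherian 1800–1600; Siderian 2500–2300; Neogene 23.03–2.58; Calymmian 1600–1400; Cretaceous 145–66; Paleogene 66–23.03 (Ma).
Larger Ma is earlier, so the oldest is Siderian and the youngest is Neogene; youngest to oldest: Neogene, Paleogene, Cretaceous, Calymmian, Statherian, Siderian.
Oldest start 2500 minus youngest end 2.58 gives 2497.42 Myr overall.

Neogene → Paleogene → Cretaceous → Calymmian → Statherian → Siderian; total span 2497.42 Myr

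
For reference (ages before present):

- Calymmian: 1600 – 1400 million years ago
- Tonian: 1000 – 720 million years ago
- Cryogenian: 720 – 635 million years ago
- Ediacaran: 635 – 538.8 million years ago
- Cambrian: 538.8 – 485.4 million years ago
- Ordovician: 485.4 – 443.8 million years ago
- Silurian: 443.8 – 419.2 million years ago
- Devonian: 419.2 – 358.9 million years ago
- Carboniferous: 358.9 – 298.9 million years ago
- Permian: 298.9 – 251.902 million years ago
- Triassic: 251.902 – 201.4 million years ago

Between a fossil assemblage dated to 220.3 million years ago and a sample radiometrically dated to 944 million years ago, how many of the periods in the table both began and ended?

944 Ma sits inside the Tonian (1000–720) and 220.3 Ma inside the Triassic (251.902–201.4); neither of those is wholly between the two dates.
The listed periods lying completely between them are Cryogenian, Ediacaran, Cambrian, Ordovician, Silurian, Devonian, Carboniferous, Permian — 8 in all.

8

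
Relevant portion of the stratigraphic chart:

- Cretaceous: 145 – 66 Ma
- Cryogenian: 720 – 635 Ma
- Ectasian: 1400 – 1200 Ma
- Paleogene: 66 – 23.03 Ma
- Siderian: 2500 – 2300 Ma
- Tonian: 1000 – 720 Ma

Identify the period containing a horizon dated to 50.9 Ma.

Paleogene

50.9 Ma lies between 66 and 23.03 Ma, so it falls in the Paleogene.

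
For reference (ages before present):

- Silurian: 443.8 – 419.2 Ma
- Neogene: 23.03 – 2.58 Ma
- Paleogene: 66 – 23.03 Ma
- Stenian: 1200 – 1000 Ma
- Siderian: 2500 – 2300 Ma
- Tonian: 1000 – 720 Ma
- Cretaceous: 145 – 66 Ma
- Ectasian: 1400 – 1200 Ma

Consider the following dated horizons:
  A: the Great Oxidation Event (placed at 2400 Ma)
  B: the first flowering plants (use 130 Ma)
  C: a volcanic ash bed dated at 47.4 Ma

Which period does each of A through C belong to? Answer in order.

A — Siderian; B — Cretaceous; C — Paleogene

A: 2400 Ma lies in 2500–2300 Ma, so Siderian.
B: 130 Ma lies in 145–66 Ma, so Cretaceous.
C: 47.4 Ma lies in 66–23.03 Ma, so Paleogene.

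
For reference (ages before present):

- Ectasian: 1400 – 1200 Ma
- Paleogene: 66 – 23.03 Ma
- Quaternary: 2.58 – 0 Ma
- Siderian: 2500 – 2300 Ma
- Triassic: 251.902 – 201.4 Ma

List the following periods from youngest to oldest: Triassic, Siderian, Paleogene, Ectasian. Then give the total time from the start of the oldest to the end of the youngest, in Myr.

Start ages (Ma): Siderian 2500, Ectasian 1400, Triassic 251.902, Paleogene 66.
Ordered youngest to oldest: Paleogene, Triassic, Ectasian, Siderian.
Span = 2500 − 23.03 = 2476.97 Myr.

Paleogene, Triassic, Ectasian, Siderian; total span 2476.97 Myr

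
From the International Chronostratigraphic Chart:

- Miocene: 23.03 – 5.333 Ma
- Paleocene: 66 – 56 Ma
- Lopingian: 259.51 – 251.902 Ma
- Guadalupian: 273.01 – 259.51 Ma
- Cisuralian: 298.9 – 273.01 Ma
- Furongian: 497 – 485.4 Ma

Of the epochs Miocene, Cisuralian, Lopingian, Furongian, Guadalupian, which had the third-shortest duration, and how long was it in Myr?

Start − end for each: Miocene 23.03 − 5.333 = 17.697; Cisuralian 298.9 − 273.01 = 25.89; Lopingian 259.51 − 251.902 = 7.608; Furongian 497 − 485.4 = 11.6; Guadalupian 273.01 − 259.51 = 13.5.
Ranking these from shortest: Lopingian < Furongian < Guadalupian < Miocene < Cisuralian.
Position 3 in that ranking is Guadalupian, which lasted 13.5 Myr.

Guadalupian, 13.5 million years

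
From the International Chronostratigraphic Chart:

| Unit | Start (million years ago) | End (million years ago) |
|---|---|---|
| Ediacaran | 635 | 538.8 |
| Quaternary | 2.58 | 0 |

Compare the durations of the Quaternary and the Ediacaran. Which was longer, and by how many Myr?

Ediacaran, by 93.62 million years

Quaternary: 2.58 − 0 = 2.58 Myr.
Ediacaran: 635 − 538.8 = 96.2 Myr.
Difference: 96.2 − 2.58 = 93.62 Myr, so the Ediacaran was longer.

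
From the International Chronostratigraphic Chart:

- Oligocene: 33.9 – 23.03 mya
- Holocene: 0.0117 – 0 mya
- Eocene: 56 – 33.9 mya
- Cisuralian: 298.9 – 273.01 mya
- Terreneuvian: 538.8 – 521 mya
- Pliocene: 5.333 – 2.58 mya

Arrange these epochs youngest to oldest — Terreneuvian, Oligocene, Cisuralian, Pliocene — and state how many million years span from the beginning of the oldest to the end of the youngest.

From the excerpt: Terreneuvian 538.8–521; Oligocene 33.9–23.03; Cisuralian 298.9–273.01; Pliocene 5.333–2.58 (Ma).
Larger Ma is earlier, so the oldest is Terreneuvian and the youngest is Pliocene; youngest to oldest: Pliocene, Oligocene, Cisuralian, Terreneuvian.
Oldest start 538.8 minus youngest end 2.58 gives 536.22 Myr overall.

Pliocene → Oligocene → Cisuralian → Terreneuvian; total span 536.22 Myr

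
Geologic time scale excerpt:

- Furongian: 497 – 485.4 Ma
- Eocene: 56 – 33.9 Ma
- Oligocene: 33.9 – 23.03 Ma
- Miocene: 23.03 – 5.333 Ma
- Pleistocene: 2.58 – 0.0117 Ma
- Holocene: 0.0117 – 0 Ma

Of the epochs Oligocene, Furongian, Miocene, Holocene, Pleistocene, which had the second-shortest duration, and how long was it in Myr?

Start − end for each: Oligocene 33.9 − 23.03 = 10.87; Furongian 497 − 485.4 = 11.6; Miocene 23.03 − 5.333 = 17.697; Holocene 0.0117 − 0 = 0.0117; Pleistocene 2.58 − 0.0117 = 2.5683.
Ranking these from shortest: Holocene < Pleistocene < Oligocene < Furongian < Miocene.
Position 2 in that ranking is Pleistocene, which lasted 2.5683 Myr.

Pleistocene, 2.5683 million years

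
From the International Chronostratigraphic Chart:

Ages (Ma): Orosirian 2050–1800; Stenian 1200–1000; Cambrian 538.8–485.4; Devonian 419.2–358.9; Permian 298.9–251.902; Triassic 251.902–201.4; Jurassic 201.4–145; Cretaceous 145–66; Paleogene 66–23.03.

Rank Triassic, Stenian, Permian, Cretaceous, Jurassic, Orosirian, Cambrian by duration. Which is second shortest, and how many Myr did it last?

Triassic, 50.502 million years

Start − end for each: Triassic 251.902 − 201.4 = 50.502; Stenian 1200 − 1000 = 200; Permian 298.9 − 251.902 = 46.998; Cretaceous 145 − 66 = 79; Jurassic 201.4 − 145 = 56.4; Orosirian 2050 − 1800 = 250; Cambrian 538.8 − 485.4 = 53.4.
Ranking these from shortest: Permian < Triassic < Cambrian < Jurassic < Cretaceous < Stenian < Orosirian.
Position 2 in that ranking is Triassic, which lasted 50.502 Myr.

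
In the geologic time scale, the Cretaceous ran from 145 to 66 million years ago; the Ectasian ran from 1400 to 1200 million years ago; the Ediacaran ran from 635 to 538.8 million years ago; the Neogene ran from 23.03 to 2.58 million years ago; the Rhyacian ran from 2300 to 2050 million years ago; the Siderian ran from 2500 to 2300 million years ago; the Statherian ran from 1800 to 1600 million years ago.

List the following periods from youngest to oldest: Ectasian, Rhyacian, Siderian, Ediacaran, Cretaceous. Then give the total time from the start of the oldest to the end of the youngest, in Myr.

Cretaceous, Ediacaran, Ectasian, Rhyacian, Siderian; total span 2434 Myr

Start ages (Ma): Siderian 2500, Rhyacian 2300, Ectasian 1400, Ediacaran 635, Cretaceous 145.
Ordered youngest to oldest: Cretaceous, Ediacaran, Ectasian, Rhyacian, Siderian.
Span = 2500 − 66 = 2434 Myr.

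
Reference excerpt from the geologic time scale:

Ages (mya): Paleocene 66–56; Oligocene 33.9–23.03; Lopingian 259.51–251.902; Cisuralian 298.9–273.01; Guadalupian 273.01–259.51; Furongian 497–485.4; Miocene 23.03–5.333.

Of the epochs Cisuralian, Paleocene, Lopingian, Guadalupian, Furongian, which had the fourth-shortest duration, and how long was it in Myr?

Guadalupian, 13.5 million years

Durations: Cisuralian 25.89; Paleocene 10; Lopingian 7.608; Guadalupian 13.5; Furongian 11.6 Myr.
Sorted shortest-first: Lopingian (7.608), Paleocene (10), Furongian (11.6), Guadalupian (13.5), Cisuralian (25.89).
The fourth shortest is Guadalupian at 13.5 Myr.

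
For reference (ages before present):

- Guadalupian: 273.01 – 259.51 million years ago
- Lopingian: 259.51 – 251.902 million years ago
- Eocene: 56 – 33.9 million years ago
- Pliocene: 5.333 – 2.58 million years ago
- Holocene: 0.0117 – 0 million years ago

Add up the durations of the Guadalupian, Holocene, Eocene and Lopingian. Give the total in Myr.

Duration is start − end for each: (273.01 − 259.51) + (0.0117 − 0) + (56 − 33.9) + (259.51 − 251.902).
That is 13.5 + 0.0117 + 22.1 + 7.608, which totals 43.2197 million years.

43.2197 million years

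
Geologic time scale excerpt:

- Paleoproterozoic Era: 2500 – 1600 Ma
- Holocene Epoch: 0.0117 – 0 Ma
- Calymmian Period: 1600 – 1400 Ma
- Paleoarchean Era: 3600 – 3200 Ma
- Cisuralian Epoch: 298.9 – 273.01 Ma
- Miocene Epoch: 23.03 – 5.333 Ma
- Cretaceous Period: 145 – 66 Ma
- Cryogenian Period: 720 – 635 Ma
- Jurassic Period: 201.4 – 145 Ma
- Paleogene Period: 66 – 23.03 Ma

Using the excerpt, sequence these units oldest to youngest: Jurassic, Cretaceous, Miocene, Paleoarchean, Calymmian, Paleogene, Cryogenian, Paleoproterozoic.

Paleoarchean, Paleoproterozoic, Calymmian, Cryogenian, Jurassic, Cretaceous, Paleogene, Miocene

The oldest of these is Paleoarchean (starts 3600 Ma) and the youngest is Miocene (ends 5.333 Ma).
In between, by decreasing start age: Paleoproterozoic (2500), Calymmian (1600), Cryogenian (720), Jurassic (201.4), Cretaceous (145), Paleogene (66).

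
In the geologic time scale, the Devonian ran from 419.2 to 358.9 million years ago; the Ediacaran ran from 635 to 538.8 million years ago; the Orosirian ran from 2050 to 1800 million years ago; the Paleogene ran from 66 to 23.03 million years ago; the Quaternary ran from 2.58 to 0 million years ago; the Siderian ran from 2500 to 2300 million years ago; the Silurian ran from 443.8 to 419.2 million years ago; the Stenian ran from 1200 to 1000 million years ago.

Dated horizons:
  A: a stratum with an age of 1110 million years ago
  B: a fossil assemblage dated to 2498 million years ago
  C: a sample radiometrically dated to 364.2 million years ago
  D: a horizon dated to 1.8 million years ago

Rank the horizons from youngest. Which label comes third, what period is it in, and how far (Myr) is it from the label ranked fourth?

A, in the Stenian; 1388 million years to B

Sorted youngest-first by Ma: D (1.8), C (364.2), A (1110), B (2498).
The third youngest is A at 1110 Ma, which lies in 1200–1000 Ma: the Stenian.
The fourth youngest is B at 2498 Ma; separation = |1110 − 2498| = 1388 Myr.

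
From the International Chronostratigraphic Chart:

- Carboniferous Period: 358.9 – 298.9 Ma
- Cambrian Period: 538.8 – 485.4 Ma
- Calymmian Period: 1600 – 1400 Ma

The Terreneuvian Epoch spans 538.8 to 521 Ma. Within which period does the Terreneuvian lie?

Cambrian

The Terreneuvian (538.8–521 Ma) lies entirely within 538.8–485.4 Ma, the Cambrian Period.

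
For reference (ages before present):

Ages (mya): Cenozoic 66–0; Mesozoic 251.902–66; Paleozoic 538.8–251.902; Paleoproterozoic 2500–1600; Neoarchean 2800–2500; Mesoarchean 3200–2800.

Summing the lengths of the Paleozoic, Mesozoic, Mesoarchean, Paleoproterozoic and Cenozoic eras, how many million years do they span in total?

Duration is start − end for each: (538.8 − 251.902) + (251.902 − 66) + (3200 − 2800) + (2500 − 1600) + (66 − 0).
That is 286.898 + 185.902 + 400 + 900 + 66, which totals 1838.8 million years.

1838.8 million years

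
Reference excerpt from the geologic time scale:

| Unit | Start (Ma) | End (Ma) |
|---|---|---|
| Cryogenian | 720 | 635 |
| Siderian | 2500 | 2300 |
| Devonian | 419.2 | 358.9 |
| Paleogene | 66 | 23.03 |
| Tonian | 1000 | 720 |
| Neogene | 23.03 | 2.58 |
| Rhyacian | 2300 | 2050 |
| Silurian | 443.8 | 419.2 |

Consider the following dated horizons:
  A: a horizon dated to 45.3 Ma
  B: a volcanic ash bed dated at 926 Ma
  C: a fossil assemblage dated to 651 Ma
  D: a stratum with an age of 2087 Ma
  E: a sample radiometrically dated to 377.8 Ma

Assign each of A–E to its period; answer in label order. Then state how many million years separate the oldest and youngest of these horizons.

A — Paleogene; B — Tonian; C — Cryogenian; D — Rhyacian; E — Devonian; span 2041.7 million years

Match each age against the start–end ranges in the excerpt: A = 45.3 Ma → Paleogene (66–23.03); B = 926 Ma → Tonian (1000–720); C = 651 Ma → Cryogenian (720–635); D = 2087 Ma → Rhyacian (2300–2050); E = 377.8 Ma → Devonian (419.2–358.9).
The largest age is 2087 Ma and the smallest is 45.3 Ma; their difference is 2041.7 Myr.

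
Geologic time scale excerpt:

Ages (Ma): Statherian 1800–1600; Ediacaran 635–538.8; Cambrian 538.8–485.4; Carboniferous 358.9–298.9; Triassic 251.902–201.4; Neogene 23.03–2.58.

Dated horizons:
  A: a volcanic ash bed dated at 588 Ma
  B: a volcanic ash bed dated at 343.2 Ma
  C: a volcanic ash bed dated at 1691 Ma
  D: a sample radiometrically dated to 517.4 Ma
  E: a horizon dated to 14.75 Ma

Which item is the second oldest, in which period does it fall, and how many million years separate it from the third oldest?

Larger Ma means older, so oldest first: C 1691 > A 588 > D 517.4 > B 343.2 > E 14.75.
Counting 2 along gives A (588 Ma); the excerpt puts that inside the Ediacaran, 635–538.8 Ma.
Next in line is D (517.4 Ma), and 588 − 517.4 = 70.6 Myr.

A, in the Ediacaran; 70.6 million years to D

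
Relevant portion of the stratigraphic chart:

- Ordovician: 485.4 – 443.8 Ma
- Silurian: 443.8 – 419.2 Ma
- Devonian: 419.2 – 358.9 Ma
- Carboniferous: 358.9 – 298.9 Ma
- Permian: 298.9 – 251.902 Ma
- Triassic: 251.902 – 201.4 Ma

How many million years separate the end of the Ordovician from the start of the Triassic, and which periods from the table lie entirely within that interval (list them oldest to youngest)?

191.898 million years; Silurian, Devonian, Carboniferous, Permian

End of Ordovician = 443.8 Ma; start of Triassic = 251.902 Ma.
Gap = 443.8 − 251.902 = 191.898 Myr.
Periods wholly inside 443.8–251.902 Ma: Silurian (443.8–419.2), Devonian (419.2–358.9), Carboniferous (358.9–298.9), Permian (298.9–251.902).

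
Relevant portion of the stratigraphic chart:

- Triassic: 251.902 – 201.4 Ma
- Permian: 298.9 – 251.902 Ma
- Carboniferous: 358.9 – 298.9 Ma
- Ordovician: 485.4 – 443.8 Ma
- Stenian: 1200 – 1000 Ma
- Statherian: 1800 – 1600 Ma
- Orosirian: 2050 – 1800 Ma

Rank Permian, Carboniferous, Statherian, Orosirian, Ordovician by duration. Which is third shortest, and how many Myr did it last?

Carboniferous, 60 million years

Durations: Permian 46.998; Carboniferous 60; Statherian 200; Orosirian 250; Ordovician 41.6 Myr.
Sorted shortest-first: Ordovician (41.6), Permian (46.998), Carboniferous (60), Statherian (200), Orosirian (250).
The third shortest is Carboniferous at 60 Myr.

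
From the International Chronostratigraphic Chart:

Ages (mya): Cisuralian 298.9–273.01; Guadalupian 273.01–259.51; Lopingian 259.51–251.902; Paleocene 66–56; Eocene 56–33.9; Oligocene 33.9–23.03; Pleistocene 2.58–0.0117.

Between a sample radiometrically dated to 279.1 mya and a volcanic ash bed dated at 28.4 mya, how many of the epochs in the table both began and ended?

4

279.1 Ma sits inside the Cisuralian (298.9–273.01) and 28.4 Ma inside the Oligocene (33.9–23.03); neither of those is wholly between the two dates.
The listed epochs lying completely between them are Guadalupian, Lopingian, Paleocene, Eocene — 4 in all.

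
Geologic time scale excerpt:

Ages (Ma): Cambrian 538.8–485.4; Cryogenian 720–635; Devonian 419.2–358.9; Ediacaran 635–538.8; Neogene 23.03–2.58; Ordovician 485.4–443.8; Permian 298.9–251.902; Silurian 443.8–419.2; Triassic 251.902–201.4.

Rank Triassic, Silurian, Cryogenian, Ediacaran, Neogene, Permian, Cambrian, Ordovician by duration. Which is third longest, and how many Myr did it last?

Cambrian, 53.4 million years

Start − end for each: Triassic 251.902 − 201.4 = 50.502; Silurian 443.8 − 419.2 = 24.6; Cryogenian 720 − 635 = 85; Ediacaran 635 − 538.8 = 96.2; Neogene 23.03 − 2.58 = 20.45; Permian 298.9 − 251.902 = 46.998; Cambrian 538.8 − 485.4 = 53.4; Ordovician 485.4 − 443.8 = 41.6.
Ranking these from longest: Ediacaran > Cryogenian > Cambrian > Triassic > Permian > Ordovician > Silurian > Neogene.
Position 3 in that ranking is Cambrian, which lasted 53.4 Myr.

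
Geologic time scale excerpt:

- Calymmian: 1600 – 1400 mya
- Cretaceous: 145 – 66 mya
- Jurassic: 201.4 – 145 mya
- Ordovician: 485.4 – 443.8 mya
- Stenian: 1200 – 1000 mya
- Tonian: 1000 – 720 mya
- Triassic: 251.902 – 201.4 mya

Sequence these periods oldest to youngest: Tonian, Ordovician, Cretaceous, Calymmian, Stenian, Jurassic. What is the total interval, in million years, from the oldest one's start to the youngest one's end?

Calymmian → Stenian → Tonian → Ordovician → Jurassic → Cretaceous; total span 1534 Myr

Start ages (Ma): Calymmian 1600, Stenian 1200, Tonian 1000, Ordovician 485.4, Jurassic 201.4, Cretaceous 145.
Ordered oldest to youngest: Calymmian, Stenian, Tonian, Ordovician, Jurassic, Cretaceous.
Span = 1600 − 66 = 1534 Myr.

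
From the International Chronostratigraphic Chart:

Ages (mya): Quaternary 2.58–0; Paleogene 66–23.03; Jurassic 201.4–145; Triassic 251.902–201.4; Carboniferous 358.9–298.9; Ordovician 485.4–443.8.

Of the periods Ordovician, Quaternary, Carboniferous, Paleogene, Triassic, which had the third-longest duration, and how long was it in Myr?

Paleogene, 42.97 million years

Start − end for each: Ordovician 485.4 − 443.8 = 41.6; Quaternary 2.58 − 0 = 2.58; Carboniferous 358.9 − 298.9 = 60; Paleogene 66 − 23.03 = 42.97; Triassic 251.902 − 201.4 = 50.502.
Ranking these from longest: Carboniferous > Triassic > Paleogene > Ordovician > Quaternary.
Position 3 in that ranking is Paleogene, which lasted 42.97 Myr.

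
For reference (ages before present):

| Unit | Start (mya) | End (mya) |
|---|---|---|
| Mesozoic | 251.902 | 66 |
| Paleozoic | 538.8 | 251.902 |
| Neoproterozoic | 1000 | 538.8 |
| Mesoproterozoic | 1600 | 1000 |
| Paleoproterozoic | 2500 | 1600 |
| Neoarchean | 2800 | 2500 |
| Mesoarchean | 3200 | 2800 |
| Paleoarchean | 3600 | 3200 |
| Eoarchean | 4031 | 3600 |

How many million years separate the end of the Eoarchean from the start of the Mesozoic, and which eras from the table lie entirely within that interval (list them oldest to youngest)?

3348.098 million years; Paleoarchean, Mesoarchean, Neoarchean, Paleoproterozoic, Mesoproterozoic, Neoproterozoic, Paleozoic

End of Eoarchean = 3600 Ma; start of Mesozoic = 251.902 Ma.
Gap = 3600 − 251.902 = 3348.098 Myr.
Eras wholly inside 3600–251.902 Ma: Paleoarchean (3600–3200), Mesoarchean (3200–2800), Neoarchean (2800–2500), Paleoproterozoic (2500–1600), Mesoproterozoic (1600–1000), Neoproterozoic (1000–538.8), Paleozoic (538.8–251.902).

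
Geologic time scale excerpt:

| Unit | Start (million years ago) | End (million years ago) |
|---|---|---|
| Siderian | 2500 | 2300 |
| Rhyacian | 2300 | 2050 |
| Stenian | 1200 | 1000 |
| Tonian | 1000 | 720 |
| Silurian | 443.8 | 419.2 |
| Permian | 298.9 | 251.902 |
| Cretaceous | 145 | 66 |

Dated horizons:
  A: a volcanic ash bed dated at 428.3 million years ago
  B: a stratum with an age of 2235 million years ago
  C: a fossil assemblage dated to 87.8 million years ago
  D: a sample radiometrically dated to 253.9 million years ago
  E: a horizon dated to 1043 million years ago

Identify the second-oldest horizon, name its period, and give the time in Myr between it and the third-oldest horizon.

Larger Ma means older, so oldest first: B 2235 > E 1043 > A 428.3 > D 253.9 > C 87.8.
Counting 2 along gives E (1043 Ma); the excerpt puts that inside the Stenian, 1200–1000 Ma.
Next in line is A (428.3 Ma), and 1043 − 428.3 = 614.7 Myr.

E, in the Stenian; 614.7 million years to A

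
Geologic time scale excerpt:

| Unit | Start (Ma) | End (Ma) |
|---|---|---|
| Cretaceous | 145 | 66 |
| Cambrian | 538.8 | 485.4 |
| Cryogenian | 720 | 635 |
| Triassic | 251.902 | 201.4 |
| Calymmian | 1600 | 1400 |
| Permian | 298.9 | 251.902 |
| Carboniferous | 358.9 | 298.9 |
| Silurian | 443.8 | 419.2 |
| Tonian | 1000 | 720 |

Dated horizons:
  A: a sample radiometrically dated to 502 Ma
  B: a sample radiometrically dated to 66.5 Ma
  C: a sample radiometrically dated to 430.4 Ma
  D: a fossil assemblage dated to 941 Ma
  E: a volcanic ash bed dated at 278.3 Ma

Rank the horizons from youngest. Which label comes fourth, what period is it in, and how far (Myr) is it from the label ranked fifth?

Sorted youngest-first by Ma: B (66.5), E (278.3), C (430.4), A (502), D (941).
The fourth youngest is A at 502 Ma, which lies in 538.8–485.4 Ma: the Cambrian.
The fifth youngest is D at 941 Ma; separation = |502 − 941| = 439 Myr.

A, in the Cambrian; 439 million years to D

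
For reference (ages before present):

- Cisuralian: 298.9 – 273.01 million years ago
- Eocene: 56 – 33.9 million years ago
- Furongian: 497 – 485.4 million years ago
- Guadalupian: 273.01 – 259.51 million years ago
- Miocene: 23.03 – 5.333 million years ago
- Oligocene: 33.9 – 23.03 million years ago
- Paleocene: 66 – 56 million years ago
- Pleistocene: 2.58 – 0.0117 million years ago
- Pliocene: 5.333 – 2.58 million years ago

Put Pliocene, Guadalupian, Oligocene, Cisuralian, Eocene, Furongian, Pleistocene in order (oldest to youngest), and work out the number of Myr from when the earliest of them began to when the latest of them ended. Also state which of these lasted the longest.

Furongian, Cisuralian, Guadalupian, Eocene, Oligocene, Pliocene, Pleistocene; total span 496.9883 Myr; longest is Cisuralian

Start ages (Ma): Furongian 497, Cisuralian 298.9, Guadalupian 273.01, Eocene 56, Oligocene 33.9, Pliocene 5.333, Pleistocene 2.58.
Ordered oldest to youngest: Furongian, Cisuralian, Guadalupian, Eocene, Oligocene, Pliocene, Pleistocene.
Span = 497 − 0.0117 = 496.9883 Myr.
Durations: Eocene 22.1, Pleistocene 2.5683, Furongian 11.6, Oligocene 10.87, Guadalupian 13.5, Pliocene 2.753, Cisuralian 25.89 → longest is Cisuralian (25.89 Myr).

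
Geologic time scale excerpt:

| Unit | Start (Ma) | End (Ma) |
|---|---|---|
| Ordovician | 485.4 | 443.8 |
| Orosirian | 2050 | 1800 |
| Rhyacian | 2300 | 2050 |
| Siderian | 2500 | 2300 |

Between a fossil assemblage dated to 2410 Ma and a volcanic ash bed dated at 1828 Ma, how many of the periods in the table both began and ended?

1

2410 Ma sits inside the Siderian (2500–2300) and 1828 Ma inside the Orosirian (2050–1800); neither of those is wholly between the two dates.
The listed periods lying completely between them are Rhyacian — 1 in all.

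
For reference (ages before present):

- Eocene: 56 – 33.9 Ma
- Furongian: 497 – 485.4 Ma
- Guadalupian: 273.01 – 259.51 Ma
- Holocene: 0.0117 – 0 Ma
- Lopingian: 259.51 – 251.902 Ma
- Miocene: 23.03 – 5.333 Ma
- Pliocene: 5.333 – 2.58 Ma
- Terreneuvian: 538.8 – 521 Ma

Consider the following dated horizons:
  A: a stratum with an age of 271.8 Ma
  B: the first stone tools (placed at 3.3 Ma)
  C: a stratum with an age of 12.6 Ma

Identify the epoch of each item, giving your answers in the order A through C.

Match each age against the start–end ranges in the excerpt: A = 271.8 Ma → Guadalupian (273.01–259.51); B = 3.3 Ma → Pliocene (5.333–2.58); C = 12.6 Ma → Miocene (23.03–5.333).

A — Guadalupian; B — Pliocene; C — Miocene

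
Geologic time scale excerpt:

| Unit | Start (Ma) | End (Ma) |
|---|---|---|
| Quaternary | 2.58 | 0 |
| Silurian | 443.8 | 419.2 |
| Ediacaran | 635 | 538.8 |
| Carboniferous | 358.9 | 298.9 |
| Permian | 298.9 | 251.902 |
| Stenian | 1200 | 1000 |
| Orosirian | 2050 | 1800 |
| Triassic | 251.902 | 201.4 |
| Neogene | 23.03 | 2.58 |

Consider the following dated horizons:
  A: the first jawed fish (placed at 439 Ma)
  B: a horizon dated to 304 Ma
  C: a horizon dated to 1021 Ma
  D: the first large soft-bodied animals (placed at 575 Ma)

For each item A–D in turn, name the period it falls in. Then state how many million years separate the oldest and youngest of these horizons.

Match each age against the start–end ranges in the excerpt: A = 439 Ma → Silurian (443.8–419.2); B = 304 Ma → Carboniferous (358.9–298.9); C = 1021 Ma → Stenian (1200–1000); D = 575 Ma → Ediacaran (635–538.8).
The largest age is 1021 Ma and the smallest is 304 Ma; their difference is 717 Myr.

A — Silurian; B — Carboniferous; C — Stenian; D — Ediacaran; span 717 million years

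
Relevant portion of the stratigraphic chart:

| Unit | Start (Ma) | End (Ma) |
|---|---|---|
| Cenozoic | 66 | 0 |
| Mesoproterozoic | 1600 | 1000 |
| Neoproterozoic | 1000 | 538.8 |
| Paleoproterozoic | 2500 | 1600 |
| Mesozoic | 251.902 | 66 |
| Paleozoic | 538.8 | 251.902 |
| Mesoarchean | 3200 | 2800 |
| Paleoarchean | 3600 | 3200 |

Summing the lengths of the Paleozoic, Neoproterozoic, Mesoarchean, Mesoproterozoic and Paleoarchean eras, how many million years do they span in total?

2148.098 million years

Duration is start − end for each: (538.8 − 251.902) + (1000 − 538.8) + (3200 − 2800) + (1600 − 1000) + (3600 − 3200).
That is 286.898 + 461.2 + 400 + 600 + 400, which totals 2148.098 million years.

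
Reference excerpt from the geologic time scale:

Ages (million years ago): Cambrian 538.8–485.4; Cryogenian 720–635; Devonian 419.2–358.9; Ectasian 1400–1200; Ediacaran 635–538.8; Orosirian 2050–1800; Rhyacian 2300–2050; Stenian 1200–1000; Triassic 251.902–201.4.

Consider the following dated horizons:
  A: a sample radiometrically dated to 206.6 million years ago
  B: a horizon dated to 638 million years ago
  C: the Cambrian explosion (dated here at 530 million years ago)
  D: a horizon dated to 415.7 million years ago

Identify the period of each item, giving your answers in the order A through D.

A: 206.6 Ma lies in 251.902–201.4 Ma, so Triassic.
B: 638 Ma lies in 720–635 Ma, so Cryogenian.
C: 530 Ma lies in 538.8–485.4 Ma, so Cambrian.
D: 415.7 Ma lies in 419.2–358.9 Ma, so Devonian.

A — Triassic; B — Cryogenian; C — Cambrian; D — Devonian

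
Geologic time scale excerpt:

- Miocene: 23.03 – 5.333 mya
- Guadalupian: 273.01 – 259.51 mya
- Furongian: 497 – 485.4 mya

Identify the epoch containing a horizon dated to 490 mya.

Furongian

490 Ma lies between 497 and 485.4 Ma, so it falls in the Furongian.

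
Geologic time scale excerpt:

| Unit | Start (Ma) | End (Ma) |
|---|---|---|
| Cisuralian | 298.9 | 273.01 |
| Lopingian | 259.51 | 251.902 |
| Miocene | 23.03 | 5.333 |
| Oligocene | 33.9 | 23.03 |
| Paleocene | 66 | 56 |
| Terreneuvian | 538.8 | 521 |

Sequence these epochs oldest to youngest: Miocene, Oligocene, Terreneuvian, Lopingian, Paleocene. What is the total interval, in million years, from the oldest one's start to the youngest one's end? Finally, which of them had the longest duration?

Terreneuvian → Lopingian → Paleocene → Oligocene → Miocene; total span 533.467 Myr; longest is Terreneuvian

Start ages (Ma): Terreneuvian 538.8, Lopingian 259.51, Paleocene 66, Oligocene 33.9, Miocene 23.03.
Ordered oldest to youngest: Terreneuvian, Lopingian, Paleocene, Oligocene, Miocene.
Span = 538.8 − 5.333 = 533.467 Myr.
Durations: Paleocene 10, Terreneuvian 17.8, Lopingian 7.608, Oligocene 10.87, Miocene 17.697 → longest is Terreneuvian (17.8 Myr).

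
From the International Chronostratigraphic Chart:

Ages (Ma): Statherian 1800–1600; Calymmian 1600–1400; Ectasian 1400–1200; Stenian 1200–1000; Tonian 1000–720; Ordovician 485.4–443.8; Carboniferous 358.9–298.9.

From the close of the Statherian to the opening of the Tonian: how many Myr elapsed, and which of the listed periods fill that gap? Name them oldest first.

End of Statherian = 1600 Ma; start of Tonian = 1000 Ma.
Gap = 1600 − 1000 = 600 Myr.
Periods wholly inside 1600–1000 Ma: Calymmian (1600–1400), Ectasian (1400–1200), Stenian (1200–1000).

600 million years; Calymmian, Ectasian, Stenian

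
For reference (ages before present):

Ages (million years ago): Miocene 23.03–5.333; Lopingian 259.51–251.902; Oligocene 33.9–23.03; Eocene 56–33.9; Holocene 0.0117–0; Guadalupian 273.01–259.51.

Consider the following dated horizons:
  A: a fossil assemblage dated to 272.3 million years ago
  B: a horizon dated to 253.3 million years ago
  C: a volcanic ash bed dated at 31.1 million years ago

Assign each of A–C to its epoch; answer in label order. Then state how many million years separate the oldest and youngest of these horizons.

Match each age against the start–end ranges in the excerpt: A = 272.3 Ma → Guadalupian (273.01–259.51); B = 253.3 Ma → Lopingian (259.51–251.902); C = 31.1 Ma → Oligocene (33.9–23.03).
The largest age is 272.3 Ma and the smallest is 31.1 Ma; their difference is 241.2 Myr.

A — Guadalupian; B — Lopingian; C — Oligocene; span 241.2 million years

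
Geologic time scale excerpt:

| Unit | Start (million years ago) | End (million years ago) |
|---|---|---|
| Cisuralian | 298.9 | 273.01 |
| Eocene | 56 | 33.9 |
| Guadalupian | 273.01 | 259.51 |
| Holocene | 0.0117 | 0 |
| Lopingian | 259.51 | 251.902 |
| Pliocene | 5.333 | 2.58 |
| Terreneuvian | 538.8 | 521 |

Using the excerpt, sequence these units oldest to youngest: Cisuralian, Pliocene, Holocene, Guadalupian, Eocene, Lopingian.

Sorting by start age (descending Ma, since larger Ma = older): Cisuralian began 298.9, Guadalupian began 273.01, Lopingian began 259.51, Eocene began 56, Pliocene began 5.333, Holocene began 0.0117.

Cisuralian, Guadalupian, Lopingian, Eocene, Pliocene, Holocene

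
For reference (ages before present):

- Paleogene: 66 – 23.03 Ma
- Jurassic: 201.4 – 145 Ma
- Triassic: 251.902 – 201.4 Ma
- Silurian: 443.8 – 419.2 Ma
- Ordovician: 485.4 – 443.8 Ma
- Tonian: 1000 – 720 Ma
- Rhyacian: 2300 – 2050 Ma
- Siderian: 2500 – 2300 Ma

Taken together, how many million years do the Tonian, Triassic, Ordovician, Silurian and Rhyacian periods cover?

646.702 million years

Duration is start − end for each: (1000 − 720) + (251.902 − 201.4) + (485.4 − 443.8) + (443.8 − 419.2) + (2300 − 2050).
That is 280 + 50.502 + 41.6 + 24.6 + 250, which totals 646.702 million years.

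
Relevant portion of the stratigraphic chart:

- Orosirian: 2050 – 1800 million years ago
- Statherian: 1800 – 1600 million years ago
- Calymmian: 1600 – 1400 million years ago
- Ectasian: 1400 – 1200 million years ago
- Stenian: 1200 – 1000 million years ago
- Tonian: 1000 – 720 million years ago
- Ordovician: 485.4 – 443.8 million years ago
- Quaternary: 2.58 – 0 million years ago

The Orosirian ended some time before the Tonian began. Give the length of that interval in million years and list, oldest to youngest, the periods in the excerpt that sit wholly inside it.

800 million years; Statherian, Calymmian, Ectasian, Stenian

The Orosirian closes at 1800 Ma and the Tonian opens at 1000 Ma, so the interval is 1800 − 1000 = 800 Myr.
A period fits inside if it starts at or after 1800 Ma and ends at or before 1000 Ma; oldest first that gives Statherian, Calymmian, Ectasian, Stenian.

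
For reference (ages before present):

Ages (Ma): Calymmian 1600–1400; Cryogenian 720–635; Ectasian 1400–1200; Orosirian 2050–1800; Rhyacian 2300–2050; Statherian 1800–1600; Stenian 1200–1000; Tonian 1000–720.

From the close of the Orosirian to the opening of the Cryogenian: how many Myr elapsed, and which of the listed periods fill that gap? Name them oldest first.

The Orosirian closes at 1800 Ma and the Cryogenian opens at 720 Ma, so the interval is 1800 − 720 = 1080 Myr.
A period fits inside if it starts at or after 1800 Ma and ends at or before 720 Ma; oldest first that gives Statherian, Calymmian, Ectasian, Stenian, Tonian.

1080 million years; Statherian, Calymmian, Ectasian, Stenian, Tonian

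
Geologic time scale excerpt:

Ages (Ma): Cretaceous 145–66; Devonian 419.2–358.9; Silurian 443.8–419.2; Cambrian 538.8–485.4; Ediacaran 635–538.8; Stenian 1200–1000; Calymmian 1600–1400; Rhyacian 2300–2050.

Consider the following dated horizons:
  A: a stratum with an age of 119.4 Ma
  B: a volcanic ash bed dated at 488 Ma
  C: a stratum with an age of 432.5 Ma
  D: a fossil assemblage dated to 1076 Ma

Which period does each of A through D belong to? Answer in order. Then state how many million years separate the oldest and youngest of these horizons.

A: 119.4 Ma lies in 145–66 Ma, so Cretaceous.
B: 488 Ma lies in 538.8–485.4 Ma, so Cambrian.
C: 432.5 Ma lies in 443.8–419.2 Ma, so Silurian.
D: 1076 Ma lies in 1200–1000 Ma, so Stenian.
Oldest = 1076 Ma, youngest = 119.4 Ma → span 956.6 Myr.

A — Cretaceous; B — Cambrian; C — Silurian; D — Stenian; span 956.6 million years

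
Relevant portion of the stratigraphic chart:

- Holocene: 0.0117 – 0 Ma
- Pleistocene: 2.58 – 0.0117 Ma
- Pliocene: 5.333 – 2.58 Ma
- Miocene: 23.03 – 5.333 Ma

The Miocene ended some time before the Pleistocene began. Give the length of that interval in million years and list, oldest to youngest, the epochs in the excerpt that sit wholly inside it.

2.753 million years; Pliocene

The Miocene closes at 5.333 Ma and the Pleistocene opens at 2.58 Ma, so the interval is 5.333 − 2.58 = 2.753 Myr.
An epoch fits inside if it starts at or after 5.333 Ma and ends at or before 2.58 Ma; oldest first that gives Pliocene.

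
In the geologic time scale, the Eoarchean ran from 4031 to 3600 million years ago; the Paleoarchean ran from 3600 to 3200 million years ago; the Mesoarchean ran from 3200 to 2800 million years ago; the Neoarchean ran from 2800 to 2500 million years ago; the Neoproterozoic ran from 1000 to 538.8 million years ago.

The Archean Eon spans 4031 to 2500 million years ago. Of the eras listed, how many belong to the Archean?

Eras inside 4031–2500 Ma: Eoarchean, Paleoarchean, Mesoarchean, Neoarchean — 4 in total.

4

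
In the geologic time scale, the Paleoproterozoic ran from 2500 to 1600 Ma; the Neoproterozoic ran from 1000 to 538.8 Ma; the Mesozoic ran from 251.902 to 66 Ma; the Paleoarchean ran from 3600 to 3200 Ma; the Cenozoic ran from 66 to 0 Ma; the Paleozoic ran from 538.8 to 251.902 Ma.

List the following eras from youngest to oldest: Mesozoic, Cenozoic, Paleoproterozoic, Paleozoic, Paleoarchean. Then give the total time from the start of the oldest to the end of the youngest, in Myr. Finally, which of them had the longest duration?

Start ages (Ma): Paleoarchean 3600, Paleoproterozoic 2500, Paleozoic 538.8, Mesozoic 251.902, Cenozoic 66.
Ordered youngest to oldest: Cenozoic, Mesozoic, Paleozoic, Paleoproterozoic, Paleoarchean.
Span = 3600 − 0 = 3600 Myr.
Durations: Paleoproterozoic 900, Paleozoic 286.898, Cenozoic 66, Mesozoic 185.902, Paleoarchean 400 → longest is Paleoproterozoic (900 Myr).

Cenozoic, Mesozoic, Paleozoic, Paleoproterozoic, Paleoarchean; total span 3600 Myr; longest is Paleoproterozoic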